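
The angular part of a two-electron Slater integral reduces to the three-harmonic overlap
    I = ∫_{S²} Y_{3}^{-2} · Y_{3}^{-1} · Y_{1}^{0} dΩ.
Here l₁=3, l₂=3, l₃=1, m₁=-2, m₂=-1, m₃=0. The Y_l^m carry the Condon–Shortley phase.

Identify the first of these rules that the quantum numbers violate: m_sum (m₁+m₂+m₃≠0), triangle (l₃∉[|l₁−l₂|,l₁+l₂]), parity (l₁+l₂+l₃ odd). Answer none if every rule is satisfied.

azimuthal sum: -2 − 1 + 0 = -3  ✗
0 ≤ 1 ≤ 6 (triangle on l)
L = 3 + 3 + 1 = 7 (odd)

m_sum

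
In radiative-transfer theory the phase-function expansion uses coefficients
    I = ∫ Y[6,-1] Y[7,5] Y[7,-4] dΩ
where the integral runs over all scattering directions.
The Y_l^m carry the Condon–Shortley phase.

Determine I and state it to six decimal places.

Checks pass: Σm=0; 20 even; l₃=7∈[1,13].
(2·6+1)(2·7+1)(2·7+1) = 2925
Δ: 6! 6! 8! / 21! → 1/2444321880
sum: t=0:+1/2612736000 t=1:−1/20736000 t=2:+1/1658880 t=3:−1/746496 t=4:+1/1658880 t=5:−1/20736000 t=6:+1/2612736000 = -1/4354560
3j²(6 7 7; 0 0 0) = Δ·Π!·Σ² = 1000/138567  (sign +1)
sum: t=4:+1/69672960 t=5:−1/29030400 t=6:+1/124416000 = -1/82944000
3j²(6 7 7; -1 5 -4) = Δ·Π!·Σ² = 693/83980  (sign +1)
combine: 4πI² = 2925·1000/138567·693/83980 = 236250/1356277
take √, sign +1: I = 0.11773532

0.117735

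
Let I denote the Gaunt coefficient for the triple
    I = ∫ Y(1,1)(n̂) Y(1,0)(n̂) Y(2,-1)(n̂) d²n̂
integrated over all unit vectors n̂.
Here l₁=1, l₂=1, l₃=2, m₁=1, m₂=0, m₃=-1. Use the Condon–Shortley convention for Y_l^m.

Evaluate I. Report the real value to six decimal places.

Checks pass: Σm=0; 4 even; l₃=2∈[0,2].
(2·1+1)(2·1+1)(2·2+1) = 45
Δ: 0! 2! 2! / 5! → 1/30
sum: t=0:+1/1 = 1/1
3j²(1 1 2; 0 0 0) = Δ·Π!·Σ² = 2/15  (sign +1)
sum: t=0:+1/2 = 1/2
3j²(1 1 2; 1 0 -1) = Δ·Π!·Σ² = 1/10  (sign -1)
combine: 4πI² = 45·2/15·1/10 = 3/5
take √, sign -1: I = -0.21850969

-0.218510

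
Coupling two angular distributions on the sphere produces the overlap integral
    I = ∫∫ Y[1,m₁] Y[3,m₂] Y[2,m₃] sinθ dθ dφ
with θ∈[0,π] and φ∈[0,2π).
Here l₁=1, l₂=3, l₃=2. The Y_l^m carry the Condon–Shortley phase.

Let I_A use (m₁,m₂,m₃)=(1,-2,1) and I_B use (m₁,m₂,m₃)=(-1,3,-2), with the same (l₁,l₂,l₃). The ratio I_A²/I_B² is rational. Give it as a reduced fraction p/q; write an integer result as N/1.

l's match ⇒ only the (l;m) 3-j factors differ between A and B.
A: triangle coeff Δ(1,3,2) = 1/105; Σ_t [0,0]: t=0:+1/12 = 1/12; (3j)²=2/21 [(1 3 2; 1 -2 1)], sign=-1
B: triangle coeff Δ(1,3,2) = 1/105; Σ_t [2,2]: t=2:+1/48 = 1/48; (3j)²=1/7 [(1 3 2; -1 3 -2)], sign=+1
I_A²/I_B² = (2/21)/(1/7) = 2/3

2/3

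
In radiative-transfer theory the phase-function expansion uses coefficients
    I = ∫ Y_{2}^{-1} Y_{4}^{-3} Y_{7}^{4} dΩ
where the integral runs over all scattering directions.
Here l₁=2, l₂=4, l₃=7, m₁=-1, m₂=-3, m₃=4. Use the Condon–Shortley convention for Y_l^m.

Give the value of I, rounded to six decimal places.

|2−4|≤7≤2+4 violated ⇒ I = 0

0.000000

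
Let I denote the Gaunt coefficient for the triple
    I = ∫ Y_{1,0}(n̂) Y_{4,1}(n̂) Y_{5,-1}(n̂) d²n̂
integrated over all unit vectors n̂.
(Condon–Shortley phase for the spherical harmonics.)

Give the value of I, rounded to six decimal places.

-0.240571

Checks pass: Σm=0; 10 even; l₃=5∈[3,5].
(2·1+1)(2·4+1)(2·5+1) = 297
Δ: 0! 2! 8! / 11! → 1/495
sum: t=0:+1/576 = 1/576
3j²(1 4 5; 0 0 0) = Δ·Π!·Σ² = 5/99  (sign -1)
sum: t=0:+1/720 = 1/720
3j²(1 4 5; 0 1 -1) = Δ·Π!·Σ² = 8/165  (sign +1)
combine: 4πI² = 297·5/99·8/165 = 8/11
take √, sign -1: I = -0.24057125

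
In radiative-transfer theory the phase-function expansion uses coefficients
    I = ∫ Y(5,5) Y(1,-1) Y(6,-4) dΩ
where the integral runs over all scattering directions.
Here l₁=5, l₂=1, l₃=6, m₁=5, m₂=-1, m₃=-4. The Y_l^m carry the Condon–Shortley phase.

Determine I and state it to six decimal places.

0.040859

m-sum 0 ✓  L=12 even ✓  4≤6≤6 ✓
Π(2lᵢ+1) = 11×3×13 = 429
triangle coeff Δ(5,1,6) = 1/858
Σ_t [0,0]: t=0:+1/14400 = 1/14400
(3j)²=6/143 [(5 1 6; 0 0 0)], sign=+1
Σ_t [0,0]: t=0:+1/7257600 = 1/7257600
(3j)²=1/858 [(5 1 6; 5 -1 -4)], sign=+1
⇒ 4πI² = 3/143
I = (+1)√(3/143/(4π)) = 0.04085899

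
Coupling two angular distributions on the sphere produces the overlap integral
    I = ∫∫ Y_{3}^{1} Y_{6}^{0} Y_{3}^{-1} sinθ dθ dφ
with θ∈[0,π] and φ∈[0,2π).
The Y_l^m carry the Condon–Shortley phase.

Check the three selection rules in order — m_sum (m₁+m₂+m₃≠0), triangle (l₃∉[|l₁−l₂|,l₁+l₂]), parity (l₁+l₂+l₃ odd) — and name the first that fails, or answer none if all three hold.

azimuthal sum: 1 + 0 − 1 = 0  ✓
3 ≤ 3 ≤ 9 (triangle on l)  ✓
L = 3 + 6 + 3 = 12 (even)  ✓

none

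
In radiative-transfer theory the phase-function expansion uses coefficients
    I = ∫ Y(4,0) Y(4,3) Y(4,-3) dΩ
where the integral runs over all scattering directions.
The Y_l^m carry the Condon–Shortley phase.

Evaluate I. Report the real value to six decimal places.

0.159788

m-sum 0 ✓  L=12 even ✓  0≤4≤8 ✓
Π(2lᵢ+1) = 9×9×9 = 729
triangle coeff Δ(4,4,4) = 1/450450
Σ_t [0,4]: t=0:+1/13824 t=1:−1/216 t=2:+1/64 t=3:−1/216 t=4:+1/13824 = 5/768
(3j)²=18/1001 [(4 4 4; 0 0 0)], sign=+1
Σ_t [3,4]: t=3:−1/864 t=4:+1/3456 = -1/1152
(3j)²=7/286 [(4 4 4; 0 3 -3)], sign=+1
⇒ 4πI² = 6561/20449
I = (+1)√(6561/20449/(4π)) = 0.15978796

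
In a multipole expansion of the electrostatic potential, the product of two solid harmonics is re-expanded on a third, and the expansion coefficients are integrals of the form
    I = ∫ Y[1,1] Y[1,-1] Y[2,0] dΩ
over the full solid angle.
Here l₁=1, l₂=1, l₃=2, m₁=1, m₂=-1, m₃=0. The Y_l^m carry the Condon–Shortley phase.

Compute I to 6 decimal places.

0.126157

Checks pass: Σm=0; 4 even; l₃=2∈[0,2].
(2·1+1)(2·1+1)(2·2+1) = 45
Δ: 0! 2! 2! / 5! → 1/30
sum: t=0:+1/1 = 1/1
3j²(1 1 2; 0 0 0) = Δ·Π!·Σ² = 2/15  (sign +1)
sum: t=0:+1/4 = 1/4
3j²(1 1 2; 1 -1 0) = Δ·Π!·Σ² = 1/30  (sign +1)
combine: 4πI² = 45·2/15·1/30 = 1/5
take √, sign +1: I = 0.12615663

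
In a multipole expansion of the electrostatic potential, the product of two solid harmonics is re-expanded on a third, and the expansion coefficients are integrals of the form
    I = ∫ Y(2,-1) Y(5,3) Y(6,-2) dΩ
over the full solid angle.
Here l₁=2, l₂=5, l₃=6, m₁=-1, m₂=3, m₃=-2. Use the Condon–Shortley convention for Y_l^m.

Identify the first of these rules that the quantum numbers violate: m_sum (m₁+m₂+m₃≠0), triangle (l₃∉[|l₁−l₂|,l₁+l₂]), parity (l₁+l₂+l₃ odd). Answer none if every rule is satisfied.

parity

azimuthal sum: -1 + 3 − 2 = 0  ✓
3 ≤ 6 ≤ 7 (triangle on l)  ✓
L = 2 + 5 + 6 = 13 (odd)  ✗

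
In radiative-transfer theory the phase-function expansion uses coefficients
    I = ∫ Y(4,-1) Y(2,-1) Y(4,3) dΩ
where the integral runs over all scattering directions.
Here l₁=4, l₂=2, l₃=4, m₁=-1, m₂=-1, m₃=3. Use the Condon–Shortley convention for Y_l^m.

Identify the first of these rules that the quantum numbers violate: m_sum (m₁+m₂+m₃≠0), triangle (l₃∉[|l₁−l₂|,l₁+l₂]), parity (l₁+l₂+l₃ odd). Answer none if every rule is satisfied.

m_sum

Σmᵢ = 1  ✗
l₃∈[|l₁−l₂|,l₁+l₂]=[2,6], have l₃=4
Σlᵢ = 10 ⇒ even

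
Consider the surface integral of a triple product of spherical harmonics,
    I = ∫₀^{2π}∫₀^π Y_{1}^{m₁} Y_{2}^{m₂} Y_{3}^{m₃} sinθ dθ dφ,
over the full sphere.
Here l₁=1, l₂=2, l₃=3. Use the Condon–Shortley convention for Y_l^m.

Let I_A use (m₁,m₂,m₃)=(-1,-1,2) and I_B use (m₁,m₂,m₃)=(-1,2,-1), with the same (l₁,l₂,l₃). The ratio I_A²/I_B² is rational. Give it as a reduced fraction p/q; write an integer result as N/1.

Same 1,2,3: normalisation and zero-m 3j drop out of the ratio.
A: Δ: 0! 2! 4! / 7! → 1/105; sum: t=0:+1/12 = 1/12; 3j²(1 2 3; -1 -1 2) = Δ·Π!·Σ² = 2/21  (sign -1)
B: Δ: 0! 2! 4! / 7! → 1/105; sum: t=0:+1/48 = 1/48; 3j²(1 2 3; -1 2 -1) = Δ·Π!·Σ² = 1/105  (sign +1)
I_A²/I_B² = (2/21)/(1/105) = 10/1

10/1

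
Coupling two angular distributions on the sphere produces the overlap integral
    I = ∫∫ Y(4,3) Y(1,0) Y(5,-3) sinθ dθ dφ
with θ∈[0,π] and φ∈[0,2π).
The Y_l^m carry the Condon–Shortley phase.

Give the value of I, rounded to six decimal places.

-0.196426

m-sum 0 ✓  L=10 even ✓  3≤5≤5 ✓
Π(2lᵢ+1) = 9×3×11 = 297
triangle coeff Δ(4,1,5) = 1/495
Σ_t [0,0]: t=0:+1/576 = 1/576
(3j)²=5/99 [(4 1 5; 0 0 0)], sign=-1
Σ_t [0,0]: t=0:+1/5040 = 1/5040
(3j)²=16/495 [(4 1 5; 3 0 -3)], sign=+1
⇒ 4πI² = 16/33
I = (-1)√(16/33/(4π)) = -0.19642560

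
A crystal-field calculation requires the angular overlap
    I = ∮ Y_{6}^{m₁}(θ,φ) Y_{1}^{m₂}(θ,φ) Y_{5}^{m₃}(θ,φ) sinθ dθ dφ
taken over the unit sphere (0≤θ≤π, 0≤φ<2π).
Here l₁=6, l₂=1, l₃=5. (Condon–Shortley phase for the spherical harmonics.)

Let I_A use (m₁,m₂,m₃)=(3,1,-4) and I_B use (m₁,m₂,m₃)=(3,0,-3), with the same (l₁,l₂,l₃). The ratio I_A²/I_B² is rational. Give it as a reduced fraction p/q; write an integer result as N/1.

Shared (l₁,l₂,l₃)=(6,1,5): N and (l;000)² cancel in I_A²/I_B².
A: Δ = 2!·10!·0!/13! = 1/858; Racah Σ t=2..2: t=2:+1/725760 = 1/725760; ⇒ 3j(6 1 5; 3 1 -4)² = 1/286, sgn -1
B: Δ = 2!·10!·0!/13! = 1/858; Racah Σ t=1..1: t=1:−1/80640 = -1/80640; ⇒ 3j(6 1 5; 3 0 -3)² = 9/286, sgn -1
I_A²/I_B² = (1/286)/(9/286) = 1/9

1/9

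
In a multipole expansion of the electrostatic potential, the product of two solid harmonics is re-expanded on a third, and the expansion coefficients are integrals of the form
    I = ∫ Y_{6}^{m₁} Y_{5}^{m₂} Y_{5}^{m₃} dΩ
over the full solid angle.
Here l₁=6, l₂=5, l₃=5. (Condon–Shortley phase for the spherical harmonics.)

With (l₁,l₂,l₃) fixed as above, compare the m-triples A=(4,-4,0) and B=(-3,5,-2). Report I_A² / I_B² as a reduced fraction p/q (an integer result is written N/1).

8/35

Same 6,5,5: normalisation and zero-m 3j drop out of the ratio.
A: Δ: 6! 6! 4! / 17! → 1/28588560; sum: t=0:+1/207360 t=1:−1/345600 = 1/518400; 3j²(6 5 5; 4 -4 0) = Δ·Π!·Σ² = 12/2431  (sign -1)
B: Δ: 6! 6! 4! / 17! → 1/28588560; sum: t=6:+1/622080 = 1/622080; 3j²(6 5 5; -3 5 -2) = Δ·Π!·Σ² = 105/4862  (sign -1)
I_A²/I_B² = (12/2431)/(105/4862) = 8/35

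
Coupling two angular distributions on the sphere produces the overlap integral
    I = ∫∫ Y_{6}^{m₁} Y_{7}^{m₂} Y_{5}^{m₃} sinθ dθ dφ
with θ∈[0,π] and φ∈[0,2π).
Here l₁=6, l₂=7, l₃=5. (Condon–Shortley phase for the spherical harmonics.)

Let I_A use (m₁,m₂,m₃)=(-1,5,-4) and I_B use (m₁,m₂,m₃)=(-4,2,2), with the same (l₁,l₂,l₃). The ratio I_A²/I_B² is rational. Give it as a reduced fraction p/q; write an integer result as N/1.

5632/841

Same 6,7,5: normalisation and zero-m 3j drop out of the ratio.
A: Δ: 8! 4! 6! / 19! → 1/174594420; sum: t=6:+1/6220800 t=7:−1/14515200 = 1/10886400; 3j²(6 7 5; -1 5 -4) = Δ·Π!·Σ² = 128/12597  (sign -1)
B: Δ: 8! 4! 6! / 19! → 1/174594420; sum: t=6:+1/1244160 t=7:−1/1451520 t=8:+1/19353600 = 29/174182400; 3j²(6 7 5; -4 2 2) = Δ·Π!·Σ² = 841/554268  (sign -1)
I_A²/I_B² = (128/12597)/(841/554268) = 5632/841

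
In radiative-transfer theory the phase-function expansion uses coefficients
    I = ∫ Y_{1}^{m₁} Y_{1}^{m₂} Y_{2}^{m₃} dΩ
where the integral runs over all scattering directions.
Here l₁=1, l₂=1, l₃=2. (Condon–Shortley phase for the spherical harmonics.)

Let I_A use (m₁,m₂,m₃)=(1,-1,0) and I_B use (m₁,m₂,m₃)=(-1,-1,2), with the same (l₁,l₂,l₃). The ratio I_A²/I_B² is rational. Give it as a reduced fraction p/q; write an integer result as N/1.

Shared (l₁,l₂,l₃)=(1,1,2): N and (l;000)² cancel in I_A²/I_B².
A: Δ = 0!·2!·2!/5! = 1/30; Racah Σ t=0..0: t=0:+1/4 = 1/4; ⇒ 3j(1 1 2; 1 -1 0)² = 1/30, sgn +1
B: Δ = 0!·2!·2!/5! = 1/30; Racah Σ t=0..0: t=0:+1/4 = 1/4; ⇒ 3j(1 1 2; -1 -1 2)² = 1/5, sgn +1
I_A²/I_B² = (1/30)/(1/5) = 1/6

1/6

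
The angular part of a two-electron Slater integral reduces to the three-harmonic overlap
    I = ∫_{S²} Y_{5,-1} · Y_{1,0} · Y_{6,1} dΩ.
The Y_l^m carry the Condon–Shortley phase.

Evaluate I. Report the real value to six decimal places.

-0.241725

m-sum 0 ✓  L=12 even ✓  4≤6≤6 ✓
Π(2lᵢ+1) = 11×3×13 = 429
triangle coeff Δ(5,1,6) = 1/858
Σ_t [0,0]: t=0:+1/14400 = 1/14400
(3j)²=6/143 [(5 1 6; 0 0 0)], sign=+1
Σ_t [0,0]: t=0:+1/17280 = 1/17280
(3j)²=35/858 [(5 1 6; -1 0 1)], sign=-1
⇒ 4πI² = 105/143
I = (-1)√(105/143/(4π)) = -0.24172507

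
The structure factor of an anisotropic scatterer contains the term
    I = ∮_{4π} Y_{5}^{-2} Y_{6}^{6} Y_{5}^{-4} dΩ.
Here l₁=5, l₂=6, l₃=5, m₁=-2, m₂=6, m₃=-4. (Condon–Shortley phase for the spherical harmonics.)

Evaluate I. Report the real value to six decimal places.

Rules hold: Σm=0, L=16 even, 1≤5≤11.
N = 11·13·11 = 1573
Δ = 6!·4!·6!/17! = 1/28588560
Racah Σ t=1..5: t=1:−1/345600 t=2:+1/13824 t=3:−1/5184 t=4:+1/13824 t=5:−1/345600 = -7/129600
⇒ 3j(5 6 5; 0 0 0)² = 80/7293, sgn +1
Racah Σ t=6..6: t=6:+1/3110400 = 1/3110400
⇒ 3j(5 6 5; -2 6 -4)² = 21/1105, sgn -1
4πI² = N·(3j₀)²·(3jₘ)² = 1232/3757
I = -1·√(0.327921/4π) = -0.16153991

-0.161540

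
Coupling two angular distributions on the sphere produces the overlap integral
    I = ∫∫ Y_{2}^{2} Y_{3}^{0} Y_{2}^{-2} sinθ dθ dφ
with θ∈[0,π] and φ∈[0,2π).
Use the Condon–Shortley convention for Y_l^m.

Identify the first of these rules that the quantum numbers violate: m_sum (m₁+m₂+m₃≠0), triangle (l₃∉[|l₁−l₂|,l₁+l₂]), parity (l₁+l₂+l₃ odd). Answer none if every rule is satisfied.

parity

Σmᵢ = 0  ✓
l₃∈[|l₁−l₂|,l₁+l₂]=[1,5], have l₃=2  ✓
Σlᵢ = 7 ⇒ odd  ✗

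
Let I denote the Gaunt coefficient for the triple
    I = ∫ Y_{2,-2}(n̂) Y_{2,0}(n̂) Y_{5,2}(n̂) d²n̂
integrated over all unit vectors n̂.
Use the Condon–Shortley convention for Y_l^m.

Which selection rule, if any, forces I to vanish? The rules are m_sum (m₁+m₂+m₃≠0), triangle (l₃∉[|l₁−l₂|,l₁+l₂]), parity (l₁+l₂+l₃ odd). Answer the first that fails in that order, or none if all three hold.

triangle

azimuthal sum: -2 + 0 + 2 = 0  ✓
0 ≤ 5 ≤ 4 (triangle on l)  ✗
L = 2 + 2 + 5 = 9 (odd)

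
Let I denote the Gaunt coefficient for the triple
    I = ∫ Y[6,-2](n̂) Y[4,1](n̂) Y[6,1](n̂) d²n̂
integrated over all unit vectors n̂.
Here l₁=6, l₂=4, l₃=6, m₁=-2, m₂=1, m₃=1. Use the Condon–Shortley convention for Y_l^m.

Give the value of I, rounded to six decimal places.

Checks pass: Σm=0; 16 even; l₃=6∈[2,10].
(2·6+1)(2·4+1)(2·6+1) = 1521
Δ: 4! 8! 4! / 17! → 1/15315300
sum: t=0:+1/829440 t=1:−1/25920 t=2:+1/9216 t=3:−1/25920 t=4:+1/829440 = 7/207360
3j²(6 4 6; 0 0 0) = Δ·Π!·Σ² = 28/2431  (sign +1)
sum: t=1:−1/725760 t=2:+1/34560 t=3:−1/17280 t=4:+1/82944 = -53/2903040
3j²(6 4 6; -2 1 1) = Δ·Π!·Σ² = 2809/306306  (sign +1)
combine: 4πI² = 1521·28/2431·2809/306306 = 5618/34969
take √, sign +1: I = 0.11306920

0.113069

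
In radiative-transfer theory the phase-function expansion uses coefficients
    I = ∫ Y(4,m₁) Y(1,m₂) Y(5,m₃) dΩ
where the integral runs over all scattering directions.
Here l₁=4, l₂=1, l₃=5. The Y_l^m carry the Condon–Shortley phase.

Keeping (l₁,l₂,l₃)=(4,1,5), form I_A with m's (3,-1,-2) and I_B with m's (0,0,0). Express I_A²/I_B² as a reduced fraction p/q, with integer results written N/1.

3/25

l's match ⇒ only the (l;m) 3-j factors differ between A and B.
A: triangle coeff Δ(4,1,5) = 1/495; Σ_t [0,0]: t=0:+1/10080 = 1/10080; (3j)²=1/165 [(4 1 5; 3 -1 -2)], sign=-1
B: triangle coeff Δ(4,1,5) = 1/495; Σ_t [0,0]: t=0:+1/576 = 1/576; (3j)²=5/99 [(4 1 5; 0 0 0)], sign=-1
I_A²/I_B² = (1/165)/(5/99) = 3/25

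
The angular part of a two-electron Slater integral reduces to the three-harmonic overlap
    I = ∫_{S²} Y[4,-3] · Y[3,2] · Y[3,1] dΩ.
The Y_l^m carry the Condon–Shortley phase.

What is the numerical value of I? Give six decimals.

-0.095955

m-sum 0 ✓  L=10 even ✓  1≤3≤7 ✓
Π(2lᵢ+1) = 9×7×7 = 441
triangle coeff Δ(4,3,3) = 1/34650
Σ_t [1,3]: t=1:−1/72 t=2:+1/16 t=3:−1/72 = 5/144
(3j)²=2/77 [(4 3 3; 0 0 0)], sign=-1
Σ_t [3,4]: t=3:−1/288 t=4:+1/144 = 1/288
(3j)²=1/99 [(4 3 3; -3 2 1)], sign=+1
⇒ 4πI² = 14/121
I = (-1)√(14/121/(4π)) = -0.09595473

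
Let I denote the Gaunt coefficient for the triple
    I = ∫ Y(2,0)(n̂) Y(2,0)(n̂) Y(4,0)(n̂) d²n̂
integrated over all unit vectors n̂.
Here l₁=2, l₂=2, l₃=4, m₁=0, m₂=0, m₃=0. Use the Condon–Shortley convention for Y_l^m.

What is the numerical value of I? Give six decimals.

0.241796

Rules hold: Σm=0, L=8 even, 0≤4≤4.
N = 5·5·9 = 225
Δ = 0!·4!·4!/9! = 1/630
Racah Σ t=0..0: t=0:+1/16 = 1/16
⇒ 3j(2 2 4; 0 0 0)² = 2/35, sgn +1
(m-triple is (0,0,0) — same symbol as above.)
4πI² = N·(3j₀)²·(3jₘ)² = 36/49
I = +1·√(0.734694/4π) = 0.24179554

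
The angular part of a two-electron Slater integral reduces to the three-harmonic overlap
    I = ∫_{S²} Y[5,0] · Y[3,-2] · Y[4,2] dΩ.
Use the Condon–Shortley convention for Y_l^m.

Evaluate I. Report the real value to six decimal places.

-0.171327

m-sum 0 ✓  L=12 even ✓  2≤4≤8 ✓
Π(2lᵢ+1) = 11×7×9 = 693
triangle coeff Δ(5,3,4) = 1/180180
Σ_t [1,3]: t=1:−1/576 t=2:+1/144 t=3:−1/576 = 1/288
(3j)²=20/1001 [(5 3 4; 0 0 0)], sign=+1
Σ_t [0,1]: t=0:+1/2880 t=1:−1/576 = -1/720
(3j)²=80/3003 [(5 3 4; 0 -2 2)], sign=-1
⇒ 4πI² = 4800/13013
I = (-1)√(4800/13013/(4π)) = -0.17132746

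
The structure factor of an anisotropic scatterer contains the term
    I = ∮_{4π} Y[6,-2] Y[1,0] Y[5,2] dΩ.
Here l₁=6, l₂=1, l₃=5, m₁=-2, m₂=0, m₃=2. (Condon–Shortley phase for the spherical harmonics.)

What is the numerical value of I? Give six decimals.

0.231133

m-sum 0 ✓  L=12 even ✓  5≤5≤7 ✓
Π(2lᵢ+1) = 13×3×11 = 429
triangle coeff Δ(6,1,5) = 1/858
Σ_t [1,1]: t=1:−1/14400 = -1/14400
(3j)²=6/143 [(6 1 5; 0 0 0)], sign=+1
Σ_t [1,1]: t=1:−1/30240 = -1/30240
(3j)²=16/429 [(6 1 5; -2 0 2)], sign=+1
⇒ 4πI² = 96/143
I = (+1)√(96/143/(4π)) = 0.23113338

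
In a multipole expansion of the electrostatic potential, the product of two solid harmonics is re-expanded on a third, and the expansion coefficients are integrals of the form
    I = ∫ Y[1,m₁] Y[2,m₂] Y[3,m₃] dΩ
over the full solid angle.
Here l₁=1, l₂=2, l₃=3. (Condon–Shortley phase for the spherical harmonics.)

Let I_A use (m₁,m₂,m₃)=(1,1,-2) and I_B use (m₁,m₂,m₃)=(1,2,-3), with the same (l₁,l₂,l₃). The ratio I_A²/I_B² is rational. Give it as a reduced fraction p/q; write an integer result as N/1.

2/3

Same 1,2,3: normalisation and zero-m 3j drop out of the ratio.
A: Δ: 0! 2! 4! / 7! → 1/105; sum: t=0:+1/12 = 1/12; 3j²(1 2 3; 1 1 -2) = Δ·Π!·Σ² = 2/21  (sign -1)
B: Δ: 0! 2! 4! / 7! → 1/105; sum: t=0:+1/48 = 1/48; 3j²(1 2 3; 1 2 -3) = Δ·Π!·Σ² = 1/7  (sign +1)
I_A²/I_B² = (2/21)/(1/7) = 2/3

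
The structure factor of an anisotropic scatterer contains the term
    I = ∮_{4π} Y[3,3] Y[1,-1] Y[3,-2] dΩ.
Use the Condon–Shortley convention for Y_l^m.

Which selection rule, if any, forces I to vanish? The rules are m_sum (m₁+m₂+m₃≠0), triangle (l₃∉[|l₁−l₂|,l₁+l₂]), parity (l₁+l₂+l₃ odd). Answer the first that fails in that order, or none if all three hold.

parity

Σmᵢ = 0  ✓
l₃∈[|l₁−l₂|,l₁+l₂]=[2,4], have l₃=3  ✓
Σlᵢ = 7 ⇒ odd  ✗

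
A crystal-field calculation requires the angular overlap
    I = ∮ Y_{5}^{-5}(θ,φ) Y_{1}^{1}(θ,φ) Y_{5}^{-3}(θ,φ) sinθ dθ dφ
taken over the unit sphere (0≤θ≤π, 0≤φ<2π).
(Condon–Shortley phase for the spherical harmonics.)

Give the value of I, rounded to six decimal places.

Σmᵢ = -7 ≠ 0, so the φ-integral vanishes; I = 0

0.000000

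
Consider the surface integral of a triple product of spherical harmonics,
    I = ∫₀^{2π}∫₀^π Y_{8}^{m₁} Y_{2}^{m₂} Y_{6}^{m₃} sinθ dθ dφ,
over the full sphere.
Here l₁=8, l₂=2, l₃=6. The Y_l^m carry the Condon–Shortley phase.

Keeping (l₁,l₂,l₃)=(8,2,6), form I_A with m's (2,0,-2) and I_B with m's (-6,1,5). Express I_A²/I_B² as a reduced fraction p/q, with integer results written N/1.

Shared (l₁,l₂,l₃)=(8,2,6): N and (l;000)² cancel in I_A²/I_B².
A: Δ = 4!·12!·0!/17! = 1/30940; Racah Σ t=2..2: t=2:+1/3870720 = 1/3870720; ⇒ 3j(8 2 6; 2 0 -2)² = 135/6188, sgn +1
B: Δ = 4!·12!·0!/17! = 1/30940; Racah Σ t=3..3: t=3:−1/239500800 = -1/239500800; ⇒ 3j(8 2 6; -6 1 5)² = 2/85, sgn +1
I_A²/I_B² = (135/6188)/(2/85) = 675/728

675/728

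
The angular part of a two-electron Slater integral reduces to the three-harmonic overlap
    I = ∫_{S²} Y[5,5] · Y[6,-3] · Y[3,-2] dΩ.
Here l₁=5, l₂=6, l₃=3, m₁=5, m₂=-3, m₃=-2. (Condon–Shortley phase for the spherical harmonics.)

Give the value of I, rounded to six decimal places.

Rules hold: Σm=0, L=14 even, 1≤3≤11.
N = 11·13·7 = 1001
Δ = 8!·2!·4!/15! = 1/675675
Racah Σ t=3..5: t=3:−1/8640 t=4:+1/2304 t=5:−1/8640 = 7/34560
⇒ 3j(5 6 3; 0 0 0)² = 7/429, sgn -1
Racah Σ t=0..0: t=0:+1/483840 = 1/483840
⇒ 3j(5 6 3; 5 -3 -2)² = 6/1001, sgn -1
4πI² = N·(3j₀)²·(3jₘ)² = 14/143
I = +1·√(0.0979021/4π) = 0.08826552

0.088266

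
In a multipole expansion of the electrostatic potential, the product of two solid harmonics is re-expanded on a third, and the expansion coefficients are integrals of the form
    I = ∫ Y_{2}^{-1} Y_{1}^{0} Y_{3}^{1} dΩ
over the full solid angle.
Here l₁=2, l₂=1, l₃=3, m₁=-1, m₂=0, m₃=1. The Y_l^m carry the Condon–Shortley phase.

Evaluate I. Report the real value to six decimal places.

Rules hold: Σm=0, L=6 even, 1≤3≤3.
N = 5·3·7 = 105
Δ = 0!·4!·2!/7! = 1/105
Racah Σ t=0..0: t=0:+1/4 = 1/4
⇒ 3j(2 1 3; 0 0 0)² = 3/35, sgn -1
Racah Σ t=0..0: t=0:+1/6 = 1/6
⇒ 3j(2 1 3; -1 0 1)² = 8/105, sgn +1
4πI² = N·(3j₀)²·(3jₘ)² = 24/35
I = -1·√(0.685714/4π) = -0.23359668

-0.233597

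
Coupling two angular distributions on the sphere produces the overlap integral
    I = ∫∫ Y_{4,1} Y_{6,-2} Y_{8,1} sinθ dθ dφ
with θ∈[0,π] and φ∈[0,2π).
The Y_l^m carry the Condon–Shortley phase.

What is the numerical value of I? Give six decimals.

Checks pass: Σm=0; 18 even; l₃=8∈[2,10].
(2·4+1)(2·6+1)(2·8+1) = 1989
Δ: 2! 6! 10! / 19! → 1/23279256
sum: t=0:+1/1658880 t=1:−1/518400 t=2:+1/1658880 = -1/1382400
3j²(4 6 8; 0 0 0) = Δ·Π!·Σ² = 504/46189  (sign -1)
sum: t=0:+1/1244160 t=1:−1/1451520 t=2:+1/19353600 = 29/174182400
3j²(4 6 8; 1 -2 1) = Δ·Π!·Σ² = 841/554268  (sign -1)
combine: 4πI² = 1989·504/46189·841/554268 = 317898/9653501
take √, sign +1: I = 0.05119135

0.051191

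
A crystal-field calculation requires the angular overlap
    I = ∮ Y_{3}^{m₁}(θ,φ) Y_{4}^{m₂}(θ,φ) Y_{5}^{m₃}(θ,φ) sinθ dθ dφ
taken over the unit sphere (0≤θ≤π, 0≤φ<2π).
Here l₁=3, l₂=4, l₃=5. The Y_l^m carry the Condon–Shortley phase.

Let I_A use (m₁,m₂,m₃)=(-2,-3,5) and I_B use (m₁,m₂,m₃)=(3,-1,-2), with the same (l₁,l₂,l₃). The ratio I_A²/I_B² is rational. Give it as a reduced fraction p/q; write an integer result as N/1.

l's match ⇒ only the (l;m) 3-j factors differ between A and B.
A: triangle coeff Δ(3,4,5) = 1/180180; Σ_t [1,1]: t=1:−1/17280 = -1/17280; (3j)²=35/858 [(3 4 5; -2 -3 5)], sign=-1
B: triangle coeff Δ(3,4,5) = 1/180180; Σ_t [0,0]: t=0:+1/1728 = 1/1728; (3j)²=25/858 [(3 4 5; 3 -1 -2)], sign=-1
I_A²/I_B² = (35/858)/(25/858) = 7/5

7/5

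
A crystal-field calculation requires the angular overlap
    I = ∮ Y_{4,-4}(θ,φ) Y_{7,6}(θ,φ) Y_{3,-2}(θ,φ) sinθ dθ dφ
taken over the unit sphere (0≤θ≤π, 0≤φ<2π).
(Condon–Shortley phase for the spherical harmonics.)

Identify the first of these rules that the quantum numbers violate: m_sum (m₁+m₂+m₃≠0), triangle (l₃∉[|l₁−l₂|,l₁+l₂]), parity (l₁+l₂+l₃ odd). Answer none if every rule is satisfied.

none

m₁+m₂+m₃ = -4 + 6 − 2 = 0  ✓
triangle: |4−7|=3 ≤ l₃=3 ≤ 4+7=11  ✓
parity: l₁+l₂+l₃ = 14 is even  ✓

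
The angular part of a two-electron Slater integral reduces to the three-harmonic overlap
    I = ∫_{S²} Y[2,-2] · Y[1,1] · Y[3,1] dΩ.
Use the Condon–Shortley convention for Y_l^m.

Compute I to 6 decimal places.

Rules hold: Σm=0, L=6 even, 1≤3≤3.
N = 5·3·7 = 105
Δ = 0!·4!·2!/7! = 1/105
Racah Σ t=0..0: t=0:+1/4 = 1/4
⇒ 3j(2 1 3; 0 0 0)² = 3/35, sgn -1
Racah Σ t=0..0: t=0:+1/48 = 1/48
⇒ 3j(2 1 3; -2 1 1)² = 1/105, sgn +1
4πI² = N·(3j₀)²·(3jₘ)² = 3/35
I = -1·√(0.0857143/4π) = -0.08258890

-0.082589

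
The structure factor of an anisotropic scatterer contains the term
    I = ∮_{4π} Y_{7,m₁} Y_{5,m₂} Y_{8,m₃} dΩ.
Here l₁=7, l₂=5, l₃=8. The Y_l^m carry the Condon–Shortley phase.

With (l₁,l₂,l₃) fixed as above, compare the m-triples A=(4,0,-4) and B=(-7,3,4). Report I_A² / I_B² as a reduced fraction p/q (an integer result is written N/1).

Same 7,5,8: normalisation and zero-m 3j drop out of the ratio.
A: Δ: 4! 10! 6! / 21! → 1/814773960; sum: t=0:+1/87091200 t=1:−1/23224320 t=2:+1/52254720 t=3:−1/1045094400 = -1/74649600; 3j²(7 5 8; 4 0 -4) = Δ·Π!·Σ² = 110/12597  (sign -1)
B: Δ: 4! 10! 6! / 21! → 1/814773960; sum: t=4:+1/4180377600 = 1/4180377600; 3j²(7 5 8; -7 3 4) = Δ·Π!·Σ² = 11/1938  (sign +1)
I_A²/I_B² = (110/12597)/(11/1938) = 20/13

20/13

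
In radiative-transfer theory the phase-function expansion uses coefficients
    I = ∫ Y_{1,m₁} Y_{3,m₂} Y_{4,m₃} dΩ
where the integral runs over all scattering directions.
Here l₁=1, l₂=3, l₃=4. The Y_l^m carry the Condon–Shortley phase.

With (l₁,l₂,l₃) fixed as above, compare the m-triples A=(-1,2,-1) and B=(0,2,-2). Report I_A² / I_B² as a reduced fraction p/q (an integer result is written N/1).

Same 1,3,4: normalisation and zero-m 3j drop out of the ratio.
A: Δ: 0! 2! 6! / 9! → 1/252; sum: t=0:+1/240 = 1/240; 3j²(1 3 4; -1 2 -1) = Δ·Π!·Σ² = 1/84  (sign -1)
B: Δ: 0! 2! 6! / 9! → 1/252; sum: t=0:+1/120 = 1/120; 3j²(1 3 4; 0 2 -2) = Δ·Π!·Σ² = 1/21  (sign +1)
I_A²/I_B² = (1/84)/(1/21) = 1/4

1/4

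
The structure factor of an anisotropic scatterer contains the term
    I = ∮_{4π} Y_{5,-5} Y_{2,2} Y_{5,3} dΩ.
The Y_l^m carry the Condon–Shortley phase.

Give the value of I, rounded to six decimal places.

0.088588

Checks pass: Σm=0; 12 even; l₃=5∈[3,7].
(2·5+1)(2·2+1)(2·5+1) = 605
Δ: 2! 8! 2! / 13! → 1/38610
sum: t=0:+1/2880 t=1:−1/576 t=2:+1/2880 = -1/960
3j²(5 2 5; 0 0 0) = Δ·Π!·Σ² = 10/429  (sign +1)
sum: t=2:+1/161280 = 1/161280
3j²(5 2 5; -5 2 3) = Δ·Π!·Σ² = 1/143  (sign +1)
combine: 4πI² = 605·10/429·1/143 = 50/507
take √, sign +1: I = 0.08858824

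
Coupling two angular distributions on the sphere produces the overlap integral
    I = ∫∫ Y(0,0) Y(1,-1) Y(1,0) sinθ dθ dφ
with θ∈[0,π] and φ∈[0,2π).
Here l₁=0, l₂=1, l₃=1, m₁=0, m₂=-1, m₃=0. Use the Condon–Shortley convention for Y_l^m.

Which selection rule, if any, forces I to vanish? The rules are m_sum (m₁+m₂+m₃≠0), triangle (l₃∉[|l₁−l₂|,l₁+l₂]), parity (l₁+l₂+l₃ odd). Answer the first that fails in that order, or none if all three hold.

m_sum

m₁+m₂+m₃ = 0 − 1 + 0 = -1  ✗
triangle: |0−1|=1 ≤ l₃=1 ≤ 0+1=1
parity: l₁+l₂+l₃ = 2 is even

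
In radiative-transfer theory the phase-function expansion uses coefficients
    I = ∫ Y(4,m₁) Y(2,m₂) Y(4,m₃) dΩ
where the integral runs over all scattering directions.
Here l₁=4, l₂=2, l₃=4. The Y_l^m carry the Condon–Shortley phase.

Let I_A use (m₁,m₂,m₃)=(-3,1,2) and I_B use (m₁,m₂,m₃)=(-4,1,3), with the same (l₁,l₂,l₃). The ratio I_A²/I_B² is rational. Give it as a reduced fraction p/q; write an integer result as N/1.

25/28

l's match ⇒ only the (l;m) 3-j factors differ between A and B.
A: triangle coeff Δ(4,2,4) = 1/13860; Σ_t [1,2]: t=1:−1/1440 t=2:+1/240 = 1/288; (3j)²=5/132 [(4 2 4; -3 1 2)], sign=+1
B: triangle coeff Δ(4,2,4) = 1/13860; Σ_t [2,2]: t=2:+1/1440 = 1/1440; (3j)²=7/165 [(4 2 4; -4 1 3)], sign=-1
I_A²/I_B² = (5/132)/(7/165) = 25/28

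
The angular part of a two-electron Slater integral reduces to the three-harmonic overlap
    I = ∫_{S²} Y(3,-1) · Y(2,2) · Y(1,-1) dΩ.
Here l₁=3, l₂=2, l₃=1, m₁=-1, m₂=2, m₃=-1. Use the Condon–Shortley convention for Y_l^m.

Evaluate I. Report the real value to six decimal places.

Rules hold: Σm=0, L=6 even, 1≤1≤5.
N = 7·5·3 = 105
Δ = 4!·2!·0!/7! = 1/105
Racah Σ t=2..2: t=2:+1/4 = 1/4
⇒ 3j(3 2 1; 0 0 0)² = 3/35, sgn -1
Racah Σ t=4..4: t=4:+1/48 = 1/48
⇒ 3j(3 2 1; -1 2 -1)² = 1/105, sgn +1
4πI² = N·(3j₀)²·(3jₘ)² = 3/35
I = -1·√(0.0857143/4π) = -0.08258890

-0.082589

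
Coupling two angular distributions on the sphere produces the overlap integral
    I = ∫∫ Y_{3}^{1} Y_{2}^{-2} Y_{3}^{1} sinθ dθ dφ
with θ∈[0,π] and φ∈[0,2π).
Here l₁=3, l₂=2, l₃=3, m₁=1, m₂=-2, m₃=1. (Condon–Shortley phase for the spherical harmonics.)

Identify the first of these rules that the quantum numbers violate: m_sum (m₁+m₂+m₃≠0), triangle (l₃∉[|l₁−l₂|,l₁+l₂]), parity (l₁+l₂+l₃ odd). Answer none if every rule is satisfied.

none

m₁+m₂+m₃ = 1 − 2 + 1 = 0  ✓
triangle: |3−2|=1 ≤ l₃=3 ≤ 3+2=5  ✓
parity: l₁+l₂+l₃ = 8 is even  ✓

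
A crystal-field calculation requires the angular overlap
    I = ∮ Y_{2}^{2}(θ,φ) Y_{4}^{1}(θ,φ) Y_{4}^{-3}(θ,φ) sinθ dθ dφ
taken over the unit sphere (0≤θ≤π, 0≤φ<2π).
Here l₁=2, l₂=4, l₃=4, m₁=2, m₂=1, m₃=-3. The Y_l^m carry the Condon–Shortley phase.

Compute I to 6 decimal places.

Rules hold: Σm=0, L=10 even, 2≤4≤6.
N = 5·9·9 = 405
Δ = 2!·2!·6!/11! = 1/13860
Racah Σ t=0..2: t=0:+1/192 t=1:−1/36 t=2:+1/192 = -5/288
⇒ 3j(2 4 4; 0 0 0)² = 20/693, sgn -1
Racah Σ t=0..0: t=0:+1/480 = 1/480
⇒ 3j(2 4 4; 2 1 -3)² = 3/110, sgn -1
4πI² = N·(3j₀)²·(3jₘ)² = 270/847
I = +1·√(0.318772/4π) = 0.15927046

0.159270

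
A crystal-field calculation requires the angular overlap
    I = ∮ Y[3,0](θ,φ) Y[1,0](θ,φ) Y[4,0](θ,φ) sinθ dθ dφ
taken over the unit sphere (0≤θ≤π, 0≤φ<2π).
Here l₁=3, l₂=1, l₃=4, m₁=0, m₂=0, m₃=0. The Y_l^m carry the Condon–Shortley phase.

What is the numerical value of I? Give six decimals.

m-sum 0 ✓  L=8 even ✓  2≤4≤4 ✓
Π(2lᵢ+1) = 7×3×9 = 189
triangle coeff Δ(3,1,4) = 1/252
Σ_t [0,0]: t=0:+1/36 = 1/36
(3j)²=4/63 [(3 1 4; 0 0 0)], sign=+1
(m-triple is (0,0,0) — same symbol as above.)
⇒ 4πI² = 16/21
I = (+1)√(16/21/(4π)) = 0.24623252

0.246233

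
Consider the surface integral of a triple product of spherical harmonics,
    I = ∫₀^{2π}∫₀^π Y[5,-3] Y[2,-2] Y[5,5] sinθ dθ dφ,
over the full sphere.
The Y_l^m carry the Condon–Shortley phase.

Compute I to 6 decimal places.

Checks pass: Σm=0; 12 even; l₃=5∈[3,7].
(2·5+1)(2·2+1)(2·5+1) = 605
Δ: 2! 8! 2! / 13! → 1/38610
sum: t=0:+1/2880 t=1:−1/576 t=2:+1/2880 = -1/960
3j²(5 2 5; 0 0 0) = Δ·Π!·Σ² = 10/429  (sign +1)
sum: t=0:+1/161280 = 1/161280
3j²(5 2 5; -3 -2 5) = Δ·Π!·Σ² = 1/143  (sign +1)
combine: 4πI² = 605·10/429·1/143 = 50/507
take √, sign +1: I = 0.08858824

0.088588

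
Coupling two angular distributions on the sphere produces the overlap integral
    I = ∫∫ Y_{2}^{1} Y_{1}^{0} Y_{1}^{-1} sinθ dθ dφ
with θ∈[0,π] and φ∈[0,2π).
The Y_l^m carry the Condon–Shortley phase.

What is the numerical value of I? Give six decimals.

Rules hold: Σm=0, L=4 even, 1≤1≤3.
N = 5·3·3 = 45
Δ = 2!·2!·0!/5! = 1/30
Racah Σ t=1..1: t=1:−1/1 = -1/1
⇒ 3j(2 1 1; 0 0 0)² = 2/15, sgn +1
Racah Σ t=1..1: t=1:−1/2 = -1/2
⇒ 3j(2 1 1; 1 0 -1)² = 1/10, sgn -1
4πI² = N·(3j₀)²·(3jₘ)² = 3/5
I = -1·√(0.6/4π) = -0.21850969

-0.218510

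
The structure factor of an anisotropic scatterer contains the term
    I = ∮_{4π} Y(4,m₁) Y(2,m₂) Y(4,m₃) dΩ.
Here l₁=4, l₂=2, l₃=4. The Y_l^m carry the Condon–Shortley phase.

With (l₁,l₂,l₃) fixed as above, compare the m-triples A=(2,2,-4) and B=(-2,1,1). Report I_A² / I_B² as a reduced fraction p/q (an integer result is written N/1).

l's match ⇒ only the (l;m) 3-j factors differ between A and B.
A: triangle coeff Δ(4,2,4) = 1/13860; Σ_t [2,2]: t=2:+1/2880 = 1/2880; (3j)²=2/165 [(4 2 4; 2 2 -4)], sign=+1
B: triangle coeff Δ(4,2,4) = 1/13860; Σ_t [1,2]: t=1:−1/240 t=2:+1/96 = 1/160; (3j)²=27/1540 [(4 2 4; -2 1 1)], sign=-1
I_A²/I_B² = (2/165)/(27/1540) = 56/81

56/81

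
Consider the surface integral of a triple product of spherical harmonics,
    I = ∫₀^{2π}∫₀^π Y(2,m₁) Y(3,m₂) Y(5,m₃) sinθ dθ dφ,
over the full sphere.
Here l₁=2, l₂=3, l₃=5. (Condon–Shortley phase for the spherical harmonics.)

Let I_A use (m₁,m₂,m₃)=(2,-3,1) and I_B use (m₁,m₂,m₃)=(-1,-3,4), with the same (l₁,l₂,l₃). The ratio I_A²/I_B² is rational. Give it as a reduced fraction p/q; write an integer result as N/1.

l's match ⇒ only the (l;m) 3-j factors differ between A and B.
A: triangle coeff Δ(2,3,5) = 1/2310; Σ_t [0,0]: t=0:+1/17280 = 1/17280; (3j)²=1/2310 [(2 3 5; 2 -3 1)], sign=+1
B: triangle coeff Δ(2,3,5) = 1/2310; Σ_t [0,0]: t=0:+1/4320 = 1/4320; (3j)²=2/55 [(2 3 5; -1 -3 4)], sign=-1
I_A²/I_B² = (1/2310)/(2/55) = 1/84

1/84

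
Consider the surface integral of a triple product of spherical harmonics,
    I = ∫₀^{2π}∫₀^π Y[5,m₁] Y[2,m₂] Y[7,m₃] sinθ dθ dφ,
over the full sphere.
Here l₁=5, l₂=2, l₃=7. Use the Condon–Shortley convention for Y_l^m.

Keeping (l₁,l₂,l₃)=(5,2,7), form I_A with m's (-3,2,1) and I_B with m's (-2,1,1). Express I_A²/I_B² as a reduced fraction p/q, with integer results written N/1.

3/32

Same 5,2,7: normalisation and zero-m 3j drop out of the ratio.
A: Δ: 0! 10! 4! / 15! → 1/15015; sum: t=0:+1/1935360 = 1/1935360; 3j²(5 2 7; -3 2 1) = Δ·Π!·Σ² = 1/1001  (sign +1)
B: Δ: 0! 10! 4! / 15! → 1/15015; sum: t=0:+1/181440 = 1/181440; 3j²(5 2 7; -2 1 1) = Δ·Π!·Σ² = 32/3003  (sign +1)
I_A²/I_B² = (1/1001)/(32/3003) = 3/32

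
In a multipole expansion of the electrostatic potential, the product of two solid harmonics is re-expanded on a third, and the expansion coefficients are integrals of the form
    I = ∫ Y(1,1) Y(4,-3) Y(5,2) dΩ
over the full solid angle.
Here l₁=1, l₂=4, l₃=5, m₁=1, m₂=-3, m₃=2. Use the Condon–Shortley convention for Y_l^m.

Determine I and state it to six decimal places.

0.085055

m-sum 0 ✓  L=10 even ✓  3≤5≤5 ✓
Π(2lᵢ+1) = 3×9×11 = 297
triangle coeff Δ(1,4,5) = 1/495
Σ_t [0,0]: t=0:+1/576 = 1/576
(3j)²=5/99 [(1 4 5; 0 0 0)], sign=-1
Σ_t [0,0]: t=0:+1/10080 = 1/10080
(3j)²=1/165 [(1 4 5; 1 -3 2)], sign=-1
⇒ 4πI² = 1/11
I = (+1)√(1/11/(4π)) = 0.08505478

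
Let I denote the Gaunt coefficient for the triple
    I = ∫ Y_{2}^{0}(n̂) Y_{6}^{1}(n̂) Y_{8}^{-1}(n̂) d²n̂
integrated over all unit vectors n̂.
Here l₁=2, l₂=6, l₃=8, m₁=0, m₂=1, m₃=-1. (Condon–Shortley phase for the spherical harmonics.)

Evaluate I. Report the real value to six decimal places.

Rules hold: Σm=0, L=16 even, 4≤8≤8.
N = 5·13·17 = 1105
Δ = 0!·4!·12!/17! = 1/30940
Racah Σ t=0..0: t=0:+1/2073600 = 1/2073600
⇒ 3j(2 6 8; 0 0 0)² = 28/1105, sgn +1
Racah Σ t=0..0: t=0:+1/2419200 = 1/2419200
⇒ 3j(2 6 8; 0 1 -1)² = 27/1105, sgn -1
4πI² = N·(3j₀)²·(3jₘ)² = 756/1105
I = -1·√(0.684163/4π) = -0.23333228

-0.233332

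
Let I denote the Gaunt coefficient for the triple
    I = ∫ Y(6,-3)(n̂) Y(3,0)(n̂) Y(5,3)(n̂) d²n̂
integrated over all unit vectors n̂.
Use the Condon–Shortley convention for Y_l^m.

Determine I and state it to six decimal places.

0.036034

Rules hold: Σm=0, L=14 even, 3≤5≤9.
N = 13·7·11 = 1001
Δ = 4!·8!·2!/15! = 1/675675
Racah Σ t=1..3: t=1:−1/8640 t=2:+1/2304 t=3:−1/8640 = 7/34560
⇒ 3j(6 3 5; 0 0 0)² = 7/429, sgn -1
Racah Σ t=1..3: t=1:−1/483840 t=2:+1/20160 t=3:−1/17280 = -1/96768
⇒ 3j(6 3 5; -3 0 3)² = 1/1001, sgn -1
4πI² = N·(3j₀)²·(3jₘ)² = 7/429
I = +1·√(0.016317/4π) = 0.03603425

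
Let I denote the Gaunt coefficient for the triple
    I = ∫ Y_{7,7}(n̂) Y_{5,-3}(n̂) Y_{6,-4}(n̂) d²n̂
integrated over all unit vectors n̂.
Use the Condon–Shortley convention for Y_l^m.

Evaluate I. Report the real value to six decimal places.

-0.183405

m-sum 0 ✓  L=18 even ✓  2≤6≤12 ✓
Π(2lᵢ+1) = 15×11×13 = 2145
triangle coeff Δ(7,5,6) = 1/174594420
Σ_t [1,5]: t=1:−1/4147200 t=2:+1/207360 t=3:−1/82944 t=4:+1/207360 t=5:−1/4147200 = -1/345600
(3j)²=420/46189 [(7 5 6; 0 0 0)], sign=-1
Σ_t [0,0]: t=0:+1/116121600 = 1/116121600
(3j)²=7/323 [(7 5 6; 7 -3 -4)], sign=+1
⇒ 4πI² = 44100/104329
I = (-1)√(44100/104329/(4π)) = -0.18340528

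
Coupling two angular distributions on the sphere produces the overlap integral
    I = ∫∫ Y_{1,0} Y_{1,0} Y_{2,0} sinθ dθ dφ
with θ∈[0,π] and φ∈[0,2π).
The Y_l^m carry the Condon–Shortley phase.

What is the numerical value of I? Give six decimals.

m-sum 0 ✓  L=4 even ✓  0≤2≤2 ✓
Π(2lᵢ+1) = 3×3×5 = 45
triangle coeff Δ(1,1,2) = 1/30
Σ_t [0,0]: t=0:+1/1 = 1/1
(3j)²=2/15 [(1 1 2; 0 0 0)], sign=+1
(m-triple is (0,0,0) — same symbol as above.)
⇒ 4πI² = 4/5
I = (+1)√(4/5/(4π)) = 0.25231325

0.252313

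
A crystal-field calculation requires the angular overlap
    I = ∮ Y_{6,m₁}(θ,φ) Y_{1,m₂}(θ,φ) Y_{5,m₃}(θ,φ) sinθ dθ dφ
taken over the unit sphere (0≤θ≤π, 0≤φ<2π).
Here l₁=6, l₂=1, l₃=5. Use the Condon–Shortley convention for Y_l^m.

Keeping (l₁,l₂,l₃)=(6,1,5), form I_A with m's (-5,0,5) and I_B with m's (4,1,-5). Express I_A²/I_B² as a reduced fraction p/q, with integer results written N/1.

l's match ⇒ only the (l;m) 3-j factors differ between A and B.
A: triangle coeff Δ(6,1,5) = 1/858; Σ_t [1,1]: t=1:−1/3628800 = -1/3628800; (3j)²=1/78 [(6 1 5; -5 0 5)], sign=-1
B: triangle coeff Δ(6,1,5) = 1/858; Σ_t [2,2]: t=2:+1/7257600 = 1/7257600; (3j)²=1/858 [(6 1 5; 4 1 -5)], sign=+1
I_A²/I_B² = (1/78)/(1/858) = 11/1

11/1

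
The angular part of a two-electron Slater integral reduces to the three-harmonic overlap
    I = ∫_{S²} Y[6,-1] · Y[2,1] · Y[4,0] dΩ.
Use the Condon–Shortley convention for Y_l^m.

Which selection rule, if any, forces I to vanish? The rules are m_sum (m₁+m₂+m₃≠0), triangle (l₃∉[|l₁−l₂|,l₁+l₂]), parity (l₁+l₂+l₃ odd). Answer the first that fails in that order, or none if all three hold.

Σmᵢ = 0  ✓
l₃∈[|l₁−l₂|,l₁+l₂]=[4,8], have l₃=4  ✓
Σlᵢ = 12 ⇒ even  ✓

none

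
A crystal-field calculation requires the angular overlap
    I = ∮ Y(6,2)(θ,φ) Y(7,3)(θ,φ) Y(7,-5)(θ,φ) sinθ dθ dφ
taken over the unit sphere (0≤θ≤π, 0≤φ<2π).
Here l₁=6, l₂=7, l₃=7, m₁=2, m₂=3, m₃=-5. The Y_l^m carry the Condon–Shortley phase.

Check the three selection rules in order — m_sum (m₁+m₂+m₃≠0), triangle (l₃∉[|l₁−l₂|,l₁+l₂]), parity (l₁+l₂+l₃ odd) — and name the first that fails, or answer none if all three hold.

none

m₁+m₂+m₃ = 2 + 3 − 5 = 0  ✓
triangle: |6−7|=1 ≤ l₃=7 ≤ 6+7=13  ✓
parity: l₁+l₂+l₃ = 20 is even  ✓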